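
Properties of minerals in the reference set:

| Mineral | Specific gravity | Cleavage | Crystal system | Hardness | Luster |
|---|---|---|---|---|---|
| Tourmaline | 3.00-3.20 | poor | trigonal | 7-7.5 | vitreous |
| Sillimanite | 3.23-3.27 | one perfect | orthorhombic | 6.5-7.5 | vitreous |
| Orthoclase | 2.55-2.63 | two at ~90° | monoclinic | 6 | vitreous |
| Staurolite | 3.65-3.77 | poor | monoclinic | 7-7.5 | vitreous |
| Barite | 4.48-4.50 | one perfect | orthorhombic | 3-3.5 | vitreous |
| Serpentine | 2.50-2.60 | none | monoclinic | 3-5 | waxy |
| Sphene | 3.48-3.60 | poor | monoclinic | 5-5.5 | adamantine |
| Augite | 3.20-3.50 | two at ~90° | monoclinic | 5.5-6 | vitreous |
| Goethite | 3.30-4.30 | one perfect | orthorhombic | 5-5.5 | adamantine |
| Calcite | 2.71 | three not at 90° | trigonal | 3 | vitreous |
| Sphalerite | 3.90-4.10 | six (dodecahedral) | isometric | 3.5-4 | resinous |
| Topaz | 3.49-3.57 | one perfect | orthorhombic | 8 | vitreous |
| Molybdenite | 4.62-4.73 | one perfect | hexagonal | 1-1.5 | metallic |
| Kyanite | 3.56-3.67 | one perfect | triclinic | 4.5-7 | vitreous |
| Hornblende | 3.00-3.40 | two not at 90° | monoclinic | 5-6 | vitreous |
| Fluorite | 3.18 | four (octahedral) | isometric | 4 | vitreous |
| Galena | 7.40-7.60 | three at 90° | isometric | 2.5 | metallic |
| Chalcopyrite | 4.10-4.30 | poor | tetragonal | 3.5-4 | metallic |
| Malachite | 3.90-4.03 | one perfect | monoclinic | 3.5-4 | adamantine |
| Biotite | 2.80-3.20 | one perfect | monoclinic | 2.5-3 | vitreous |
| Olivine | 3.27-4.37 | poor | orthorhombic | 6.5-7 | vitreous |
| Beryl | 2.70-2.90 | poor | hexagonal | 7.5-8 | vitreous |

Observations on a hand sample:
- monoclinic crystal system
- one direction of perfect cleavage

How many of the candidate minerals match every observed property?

Monoclinic crystal system — leaves Orthoclase, Staurolite, Serpentine, Sphene, Augite, Hornblende, Malachite, Biotite.
One direction of perfect cleavage — only Malachite, Biotite remain.
The minerals that satisfy all observations are Biotite, Malachite.
That is 2 minerals.

2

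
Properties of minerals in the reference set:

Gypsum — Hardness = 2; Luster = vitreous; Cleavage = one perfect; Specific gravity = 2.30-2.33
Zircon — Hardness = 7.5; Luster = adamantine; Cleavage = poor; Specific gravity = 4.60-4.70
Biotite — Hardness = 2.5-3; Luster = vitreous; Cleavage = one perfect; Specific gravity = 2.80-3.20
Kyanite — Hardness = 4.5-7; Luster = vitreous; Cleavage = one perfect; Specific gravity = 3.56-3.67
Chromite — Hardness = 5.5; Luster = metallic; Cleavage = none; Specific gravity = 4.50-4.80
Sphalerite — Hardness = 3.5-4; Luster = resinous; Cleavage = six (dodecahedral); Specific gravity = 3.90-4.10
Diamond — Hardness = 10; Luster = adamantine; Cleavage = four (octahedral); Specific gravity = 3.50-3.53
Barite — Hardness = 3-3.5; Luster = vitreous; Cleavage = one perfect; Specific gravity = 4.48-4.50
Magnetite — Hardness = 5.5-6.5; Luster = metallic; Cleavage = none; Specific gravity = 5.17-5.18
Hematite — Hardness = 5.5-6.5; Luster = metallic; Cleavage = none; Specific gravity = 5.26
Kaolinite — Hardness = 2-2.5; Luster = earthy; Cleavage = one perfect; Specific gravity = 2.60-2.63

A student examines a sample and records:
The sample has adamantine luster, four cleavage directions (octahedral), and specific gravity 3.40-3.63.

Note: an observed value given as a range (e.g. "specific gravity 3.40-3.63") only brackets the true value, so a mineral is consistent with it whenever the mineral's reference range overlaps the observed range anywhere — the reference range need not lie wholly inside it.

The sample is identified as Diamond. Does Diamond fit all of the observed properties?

Adamantine luster — matches Diamond (adamantine luster).
Four cleavage directions (octahedral) — matches Diamond (cleavage four (octahedral)).
Specific gravity 3.40-3.63 — matches Diamond (SG 3.50-3.53).
Nothing contradicts Diamond.

Consistent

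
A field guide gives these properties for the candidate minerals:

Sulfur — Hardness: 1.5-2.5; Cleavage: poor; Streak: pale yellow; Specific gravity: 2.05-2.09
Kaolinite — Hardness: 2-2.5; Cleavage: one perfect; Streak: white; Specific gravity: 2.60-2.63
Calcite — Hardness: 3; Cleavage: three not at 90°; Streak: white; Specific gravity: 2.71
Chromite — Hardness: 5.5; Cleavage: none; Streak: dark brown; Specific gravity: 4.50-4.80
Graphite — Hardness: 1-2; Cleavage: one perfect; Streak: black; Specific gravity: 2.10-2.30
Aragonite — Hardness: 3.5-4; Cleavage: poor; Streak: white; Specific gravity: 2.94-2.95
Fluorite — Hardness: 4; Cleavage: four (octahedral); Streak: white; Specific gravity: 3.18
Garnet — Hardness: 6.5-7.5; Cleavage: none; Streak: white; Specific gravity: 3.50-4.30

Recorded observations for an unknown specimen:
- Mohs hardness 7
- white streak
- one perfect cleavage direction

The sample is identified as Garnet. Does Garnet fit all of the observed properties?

Inconsistent

Mohs hardness 7 — fits Garnet (hardness 6.5-7.5).
White streak — fits Garnet (white streak).
One perfect cleavage direction — Garnet has cleavage none; which does not match.
Cleavage alone is enough to reject Garnet.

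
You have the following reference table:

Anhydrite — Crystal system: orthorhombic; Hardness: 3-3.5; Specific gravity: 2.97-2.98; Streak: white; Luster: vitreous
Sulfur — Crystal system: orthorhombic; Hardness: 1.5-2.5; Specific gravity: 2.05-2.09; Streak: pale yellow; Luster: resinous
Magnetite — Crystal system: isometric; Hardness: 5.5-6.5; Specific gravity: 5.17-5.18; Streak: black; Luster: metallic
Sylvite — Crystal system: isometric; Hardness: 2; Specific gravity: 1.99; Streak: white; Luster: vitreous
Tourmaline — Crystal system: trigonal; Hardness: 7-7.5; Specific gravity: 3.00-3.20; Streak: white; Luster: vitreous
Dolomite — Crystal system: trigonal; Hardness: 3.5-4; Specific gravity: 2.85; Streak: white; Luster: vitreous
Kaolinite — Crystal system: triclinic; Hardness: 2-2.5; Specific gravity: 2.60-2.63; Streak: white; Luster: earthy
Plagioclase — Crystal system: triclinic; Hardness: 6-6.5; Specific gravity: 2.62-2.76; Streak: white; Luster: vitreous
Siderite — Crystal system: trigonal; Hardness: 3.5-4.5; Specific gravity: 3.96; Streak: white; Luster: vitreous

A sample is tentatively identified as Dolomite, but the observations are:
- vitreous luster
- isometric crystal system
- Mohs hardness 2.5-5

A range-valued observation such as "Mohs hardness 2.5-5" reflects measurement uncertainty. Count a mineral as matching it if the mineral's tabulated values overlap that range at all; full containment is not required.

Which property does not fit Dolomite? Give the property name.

Vitreous luster: Dolomite has vitreous luster — within range.
Isometric crystal system: Dolomite has trigonal system — inconsistent.
Mohs hardness 2.5-5: Dolomite has hardness 3.5-4 — within range.
Only the crystal system is inconsistent.

crystal system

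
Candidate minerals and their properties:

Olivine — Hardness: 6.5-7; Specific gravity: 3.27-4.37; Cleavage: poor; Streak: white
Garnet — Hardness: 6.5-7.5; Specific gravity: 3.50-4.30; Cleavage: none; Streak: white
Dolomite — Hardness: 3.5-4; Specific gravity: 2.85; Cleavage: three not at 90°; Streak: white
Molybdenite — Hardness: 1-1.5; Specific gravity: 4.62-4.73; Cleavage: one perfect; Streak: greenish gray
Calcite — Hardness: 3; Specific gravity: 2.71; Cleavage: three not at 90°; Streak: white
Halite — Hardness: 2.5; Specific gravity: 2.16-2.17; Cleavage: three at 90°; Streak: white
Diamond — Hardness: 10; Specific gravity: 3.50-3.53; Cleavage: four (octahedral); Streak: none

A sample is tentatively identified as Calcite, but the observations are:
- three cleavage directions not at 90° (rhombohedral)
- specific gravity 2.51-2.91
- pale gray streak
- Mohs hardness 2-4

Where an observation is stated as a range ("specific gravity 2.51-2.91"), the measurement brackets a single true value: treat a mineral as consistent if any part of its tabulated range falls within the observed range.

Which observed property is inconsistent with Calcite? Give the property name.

streak

Three cleavage directions not at 90° (rhombohedral): Calcite has cleavage three not at 90° — agrees.
Specific gravity 2.51-2.91: Calcite has SG 2.71 — agrees.
Pale gray streak: Calcite has white streak — does not match.
Mohs hardness 2-4: Calcite has hardness 3 — agrees.
Everything matches except the streak.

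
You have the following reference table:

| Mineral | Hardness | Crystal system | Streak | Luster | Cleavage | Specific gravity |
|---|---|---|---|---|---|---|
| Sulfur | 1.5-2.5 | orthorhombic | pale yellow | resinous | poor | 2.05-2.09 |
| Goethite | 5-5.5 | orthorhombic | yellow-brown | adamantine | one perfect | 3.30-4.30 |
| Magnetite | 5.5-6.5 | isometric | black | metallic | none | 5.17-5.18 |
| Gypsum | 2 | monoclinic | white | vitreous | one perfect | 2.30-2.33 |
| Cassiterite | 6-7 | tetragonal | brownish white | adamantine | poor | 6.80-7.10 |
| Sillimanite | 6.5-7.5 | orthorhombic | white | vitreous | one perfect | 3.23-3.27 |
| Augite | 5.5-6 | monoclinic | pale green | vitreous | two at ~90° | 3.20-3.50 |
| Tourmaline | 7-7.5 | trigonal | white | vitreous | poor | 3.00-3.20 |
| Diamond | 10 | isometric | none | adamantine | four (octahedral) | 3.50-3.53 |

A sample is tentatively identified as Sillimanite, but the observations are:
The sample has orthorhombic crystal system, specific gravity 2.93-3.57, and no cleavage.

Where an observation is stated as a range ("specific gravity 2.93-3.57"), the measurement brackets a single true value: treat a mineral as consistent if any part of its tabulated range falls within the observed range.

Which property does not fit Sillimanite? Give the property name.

Orthorhombic crystal system: Sillimanite has orthorhombic system — agrees.
Specific gravity 2.93-3.57: Sillimanite has SG 3.23-3.27 — agrees.
No cleavage: Sillimanite has cleavage one perfect — outside the reference range.
Everything matches except the cleavage.

cleavage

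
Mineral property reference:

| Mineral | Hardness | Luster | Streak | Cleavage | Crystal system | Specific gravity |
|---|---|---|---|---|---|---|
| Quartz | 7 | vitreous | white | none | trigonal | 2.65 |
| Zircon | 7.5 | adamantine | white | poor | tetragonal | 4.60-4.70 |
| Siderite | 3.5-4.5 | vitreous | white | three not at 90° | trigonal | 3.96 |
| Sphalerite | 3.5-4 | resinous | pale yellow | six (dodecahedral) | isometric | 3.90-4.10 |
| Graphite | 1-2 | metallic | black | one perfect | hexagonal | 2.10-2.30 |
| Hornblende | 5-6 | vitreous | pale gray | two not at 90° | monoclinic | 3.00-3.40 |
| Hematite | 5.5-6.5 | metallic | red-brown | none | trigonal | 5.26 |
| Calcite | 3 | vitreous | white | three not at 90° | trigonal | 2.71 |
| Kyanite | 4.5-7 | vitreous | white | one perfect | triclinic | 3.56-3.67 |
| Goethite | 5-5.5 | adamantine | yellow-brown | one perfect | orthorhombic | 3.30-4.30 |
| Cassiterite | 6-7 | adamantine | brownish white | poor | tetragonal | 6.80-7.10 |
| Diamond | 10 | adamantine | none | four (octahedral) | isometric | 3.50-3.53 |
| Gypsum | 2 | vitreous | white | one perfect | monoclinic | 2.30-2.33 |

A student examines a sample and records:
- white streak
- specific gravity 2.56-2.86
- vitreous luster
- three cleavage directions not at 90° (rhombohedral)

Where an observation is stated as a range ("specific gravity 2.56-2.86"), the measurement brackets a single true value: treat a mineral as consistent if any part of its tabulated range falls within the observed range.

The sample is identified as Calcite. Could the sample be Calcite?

Consistent

White streak — is consistent with Calcite (white streak).
Specific gravity 2.56-2.86 — is consistent with Calcite (SG 2.71).
Vitreous luster — is consistent with Calcite (vitreous luster).
Three cleavage directions not at 90° (rhombohedral) — is consistent with Calcite (cleavage three not at 90°).
Every observed property is compatible with the reference values for Calcite.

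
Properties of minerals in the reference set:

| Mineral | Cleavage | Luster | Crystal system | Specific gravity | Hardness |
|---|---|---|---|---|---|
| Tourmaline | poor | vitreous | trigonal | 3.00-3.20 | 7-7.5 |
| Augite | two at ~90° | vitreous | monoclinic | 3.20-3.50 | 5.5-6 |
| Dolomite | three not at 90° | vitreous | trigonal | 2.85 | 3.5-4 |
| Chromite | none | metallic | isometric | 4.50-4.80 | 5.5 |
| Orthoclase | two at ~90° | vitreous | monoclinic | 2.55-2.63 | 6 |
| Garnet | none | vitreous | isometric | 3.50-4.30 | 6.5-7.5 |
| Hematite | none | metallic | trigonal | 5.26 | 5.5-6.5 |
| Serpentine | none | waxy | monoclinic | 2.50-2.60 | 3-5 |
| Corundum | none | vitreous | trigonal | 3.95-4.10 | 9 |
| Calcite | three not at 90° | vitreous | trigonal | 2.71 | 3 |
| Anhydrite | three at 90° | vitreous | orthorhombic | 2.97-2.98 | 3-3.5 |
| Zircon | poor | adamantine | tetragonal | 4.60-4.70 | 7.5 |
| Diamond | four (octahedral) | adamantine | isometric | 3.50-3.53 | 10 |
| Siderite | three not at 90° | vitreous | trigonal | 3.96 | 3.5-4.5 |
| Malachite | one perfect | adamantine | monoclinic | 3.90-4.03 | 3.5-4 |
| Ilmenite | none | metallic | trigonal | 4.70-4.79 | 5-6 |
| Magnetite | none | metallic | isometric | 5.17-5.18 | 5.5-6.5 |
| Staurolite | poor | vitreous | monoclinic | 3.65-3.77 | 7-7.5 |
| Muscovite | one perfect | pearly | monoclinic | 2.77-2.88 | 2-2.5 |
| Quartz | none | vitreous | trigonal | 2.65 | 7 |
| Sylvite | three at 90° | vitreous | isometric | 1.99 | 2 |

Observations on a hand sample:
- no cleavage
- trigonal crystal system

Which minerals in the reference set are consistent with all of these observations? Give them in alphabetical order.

No cleavage: Chromite, Garnet, Hematite, Serpentine, Corundum, Ilmenite, Magnetite, Quartz remain.
Trigonal crystal system rules out Chromite, Garnet, Serpentine, Magnetite.
The minerals that satisfy all observations are Corundum, Hematite, Ilmenite, Quartz.

Corundum, Hematite, Ilmenite, Quartz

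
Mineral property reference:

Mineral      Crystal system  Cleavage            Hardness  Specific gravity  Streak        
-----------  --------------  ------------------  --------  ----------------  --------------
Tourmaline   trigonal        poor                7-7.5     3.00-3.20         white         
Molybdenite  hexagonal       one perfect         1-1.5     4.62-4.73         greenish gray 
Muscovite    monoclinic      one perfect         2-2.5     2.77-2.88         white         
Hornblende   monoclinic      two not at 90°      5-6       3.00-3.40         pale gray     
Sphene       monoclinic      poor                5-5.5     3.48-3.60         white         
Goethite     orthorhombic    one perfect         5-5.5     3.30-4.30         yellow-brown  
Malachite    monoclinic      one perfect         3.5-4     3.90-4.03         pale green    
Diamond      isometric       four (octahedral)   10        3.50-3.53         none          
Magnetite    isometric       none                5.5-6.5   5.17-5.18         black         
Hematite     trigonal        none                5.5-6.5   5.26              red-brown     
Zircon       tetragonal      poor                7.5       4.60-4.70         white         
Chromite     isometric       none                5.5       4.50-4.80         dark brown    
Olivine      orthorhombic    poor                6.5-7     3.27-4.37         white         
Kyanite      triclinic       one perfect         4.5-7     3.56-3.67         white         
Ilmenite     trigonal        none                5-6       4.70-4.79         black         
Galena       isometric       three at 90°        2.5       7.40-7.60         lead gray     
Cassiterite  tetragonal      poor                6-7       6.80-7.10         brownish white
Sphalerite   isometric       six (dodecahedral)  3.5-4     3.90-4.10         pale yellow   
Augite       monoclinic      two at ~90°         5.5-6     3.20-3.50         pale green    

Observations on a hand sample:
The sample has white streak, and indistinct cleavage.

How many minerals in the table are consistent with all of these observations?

White streak — leaves Tourmaline, Muscovite, Sphene, Zircon, Olivine, Kyanite.
Indistinct cleavage is inconsistent with Muscovite, Kyanite.
Remaining candidates: Olivine, Sphene, Tourmaline, Zircon.
That is 4 minerals.

4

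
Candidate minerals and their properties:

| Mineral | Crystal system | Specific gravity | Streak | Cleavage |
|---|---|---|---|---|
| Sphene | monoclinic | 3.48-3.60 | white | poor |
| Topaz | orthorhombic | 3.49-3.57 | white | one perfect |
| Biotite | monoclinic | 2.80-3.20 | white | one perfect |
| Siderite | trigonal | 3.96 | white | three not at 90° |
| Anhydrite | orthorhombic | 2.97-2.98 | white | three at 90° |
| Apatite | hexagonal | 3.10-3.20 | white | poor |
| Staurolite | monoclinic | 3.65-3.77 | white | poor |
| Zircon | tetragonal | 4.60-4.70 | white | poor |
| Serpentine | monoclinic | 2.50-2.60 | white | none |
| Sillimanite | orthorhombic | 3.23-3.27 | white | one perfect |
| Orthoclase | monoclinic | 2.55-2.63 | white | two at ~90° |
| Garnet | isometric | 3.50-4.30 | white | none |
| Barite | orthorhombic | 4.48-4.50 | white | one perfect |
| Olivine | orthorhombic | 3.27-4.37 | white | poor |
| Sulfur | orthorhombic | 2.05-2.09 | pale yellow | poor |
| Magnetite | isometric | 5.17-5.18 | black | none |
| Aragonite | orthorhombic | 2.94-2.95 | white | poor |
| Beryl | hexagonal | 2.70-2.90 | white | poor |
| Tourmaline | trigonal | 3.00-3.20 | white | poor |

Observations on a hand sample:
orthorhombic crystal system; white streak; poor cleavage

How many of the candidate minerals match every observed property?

2

Orthorhombic crystal system — Topaz, Anhydrite, Sillimanite, Barite, Olivine, Sulfur, Aragonite remain.
White streak rules out Sulfur.
Poor cleavage — only Olivine, Aragonite remain.
Consistent with every observation: Aragonite, Olivine.
That is 2 minerals.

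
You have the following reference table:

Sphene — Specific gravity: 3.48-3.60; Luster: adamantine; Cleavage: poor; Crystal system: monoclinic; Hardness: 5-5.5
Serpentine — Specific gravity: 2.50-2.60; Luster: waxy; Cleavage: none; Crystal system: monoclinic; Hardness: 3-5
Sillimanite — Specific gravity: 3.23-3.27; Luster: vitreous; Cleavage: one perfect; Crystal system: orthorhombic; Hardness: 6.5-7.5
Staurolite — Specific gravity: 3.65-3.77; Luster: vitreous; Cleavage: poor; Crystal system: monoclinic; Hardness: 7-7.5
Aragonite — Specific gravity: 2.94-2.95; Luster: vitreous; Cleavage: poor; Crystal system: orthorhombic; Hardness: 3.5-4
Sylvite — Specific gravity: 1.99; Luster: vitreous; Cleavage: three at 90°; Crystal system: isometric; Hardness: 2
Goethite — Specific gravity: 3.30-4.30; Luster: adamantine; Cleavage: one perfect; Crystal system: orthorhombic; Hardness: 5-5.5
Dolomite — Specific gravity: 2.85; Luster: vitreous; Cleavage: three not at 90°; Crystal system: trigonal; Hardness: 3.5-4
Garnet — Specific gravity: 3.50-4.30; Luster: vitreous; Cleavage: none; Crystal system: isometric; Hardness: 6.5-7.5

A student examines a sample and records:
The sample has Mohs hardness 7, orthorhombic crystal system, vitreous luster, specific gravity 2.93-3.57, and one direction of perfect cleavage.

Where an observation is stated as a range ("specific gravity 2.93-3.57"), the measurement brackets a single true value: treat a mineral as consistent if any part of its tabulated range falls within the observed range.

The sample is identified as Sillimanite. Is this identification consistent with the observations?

Yes

Mohs hardness 7 — fits Sillimanite (hardness 6.5-7.5).
Orthorhombic crystal system — fits Sillimanite (orthorhombic system).
Vitreous luster — fits Sillimanite (vitreous luster).
Specific gravity 2.93-3.57 — fits Sillimanite (SG 3.23-3.27).
One direction of perfect cleavage — fits Sillimanite (cleavage one perfect).
Every observed property is compatible with the reference values for Sillimanite.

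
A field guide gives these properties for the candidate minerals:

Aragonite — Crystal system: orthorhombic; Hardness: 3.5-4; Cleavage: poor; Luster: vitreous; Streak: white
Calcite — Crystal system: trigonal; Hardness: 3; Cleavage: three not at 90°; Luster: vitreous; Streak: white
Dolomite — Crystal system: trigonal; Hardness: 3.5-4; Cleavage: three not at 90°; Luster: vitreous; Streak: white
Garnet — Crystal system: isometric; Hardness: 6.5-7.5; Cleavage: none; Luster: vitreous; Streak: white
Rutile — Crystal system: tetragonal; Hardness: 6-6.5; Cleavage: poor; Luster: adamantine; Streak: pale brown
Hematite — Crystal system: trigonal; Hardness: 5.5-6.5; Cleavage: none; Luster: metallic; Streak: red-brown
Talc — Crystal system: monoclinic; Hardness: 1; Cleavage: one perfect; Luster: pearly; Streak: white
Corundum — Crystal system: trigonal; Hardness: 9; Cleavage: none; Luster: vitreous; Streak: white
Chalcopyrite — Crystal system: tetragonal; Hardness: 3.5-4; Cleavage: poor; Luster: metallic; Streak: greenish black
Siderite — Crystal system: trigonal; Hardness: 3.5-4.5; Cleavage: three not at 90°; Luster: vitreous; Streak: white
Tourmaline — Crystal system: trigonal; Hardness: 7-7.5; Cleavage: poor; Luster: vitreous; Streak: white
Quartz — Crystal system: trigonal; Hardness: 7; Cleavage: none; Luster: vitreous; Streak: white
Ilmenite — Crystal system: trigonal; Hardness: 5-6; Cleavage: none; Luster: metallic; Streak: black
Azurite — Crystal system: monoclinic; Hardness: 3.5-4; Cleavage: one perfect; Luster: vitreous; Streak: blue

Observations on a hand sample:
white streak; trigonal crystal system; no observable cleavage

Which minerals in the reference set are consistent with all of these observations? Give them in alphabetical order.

White streak eliminates Rutile, Hematite, Chalcopyrite, Ilmenite, Azurite.
Trigonal crystal system excludes Aragonite, Garnet, Talc.
No observable cleavage: Corundum, Quartz remain.
The minerals that satisfy all observations are Corundum, Quartz.

Corundum, Quartz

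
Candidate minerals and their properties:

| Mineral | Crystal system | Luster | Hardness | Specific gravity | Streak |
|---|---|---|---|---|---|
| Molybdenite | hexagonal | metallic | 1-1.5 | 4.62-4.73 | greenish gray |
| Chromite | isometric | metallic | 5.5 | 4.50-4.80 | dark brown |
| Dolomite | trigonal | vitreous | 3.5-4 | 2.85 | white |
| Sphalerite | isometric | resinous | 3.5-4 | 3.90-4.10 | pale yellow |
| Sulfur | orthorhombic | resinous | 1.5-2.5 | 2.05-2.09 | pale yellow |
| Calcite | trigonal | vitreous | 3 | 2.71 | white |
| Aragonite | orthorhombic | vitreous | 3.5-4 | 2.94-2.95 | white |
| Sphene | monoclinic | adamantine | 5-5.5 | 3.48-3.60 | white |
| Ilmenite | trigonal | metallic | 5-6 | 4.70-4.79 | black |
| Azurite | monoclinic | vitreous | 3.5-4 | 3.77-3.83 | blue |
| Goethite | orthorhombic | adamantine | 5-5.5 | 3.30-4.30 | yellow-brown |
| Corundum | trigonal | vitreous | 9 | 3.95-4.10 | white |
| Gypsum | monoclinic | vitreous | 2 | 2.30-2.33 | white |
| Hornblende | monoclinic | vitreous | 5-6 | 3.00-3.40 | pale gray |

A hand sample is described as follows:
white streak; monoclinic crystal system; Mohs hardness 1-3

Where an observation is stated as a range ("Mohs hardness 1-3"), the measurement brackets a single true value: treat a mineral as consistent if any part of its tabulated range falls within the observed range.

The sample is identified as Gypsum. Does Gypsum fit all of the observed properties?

Yes

White streak — is consistent with Gypsum (white streak).
Monoclinic crystal system — is consistent with Gypsum (monoclinic system).
Mohs hardness 1-3 — is consistent with Gypsum (hardness 2).
All observations are consistent with the tabulated values for Gypsum.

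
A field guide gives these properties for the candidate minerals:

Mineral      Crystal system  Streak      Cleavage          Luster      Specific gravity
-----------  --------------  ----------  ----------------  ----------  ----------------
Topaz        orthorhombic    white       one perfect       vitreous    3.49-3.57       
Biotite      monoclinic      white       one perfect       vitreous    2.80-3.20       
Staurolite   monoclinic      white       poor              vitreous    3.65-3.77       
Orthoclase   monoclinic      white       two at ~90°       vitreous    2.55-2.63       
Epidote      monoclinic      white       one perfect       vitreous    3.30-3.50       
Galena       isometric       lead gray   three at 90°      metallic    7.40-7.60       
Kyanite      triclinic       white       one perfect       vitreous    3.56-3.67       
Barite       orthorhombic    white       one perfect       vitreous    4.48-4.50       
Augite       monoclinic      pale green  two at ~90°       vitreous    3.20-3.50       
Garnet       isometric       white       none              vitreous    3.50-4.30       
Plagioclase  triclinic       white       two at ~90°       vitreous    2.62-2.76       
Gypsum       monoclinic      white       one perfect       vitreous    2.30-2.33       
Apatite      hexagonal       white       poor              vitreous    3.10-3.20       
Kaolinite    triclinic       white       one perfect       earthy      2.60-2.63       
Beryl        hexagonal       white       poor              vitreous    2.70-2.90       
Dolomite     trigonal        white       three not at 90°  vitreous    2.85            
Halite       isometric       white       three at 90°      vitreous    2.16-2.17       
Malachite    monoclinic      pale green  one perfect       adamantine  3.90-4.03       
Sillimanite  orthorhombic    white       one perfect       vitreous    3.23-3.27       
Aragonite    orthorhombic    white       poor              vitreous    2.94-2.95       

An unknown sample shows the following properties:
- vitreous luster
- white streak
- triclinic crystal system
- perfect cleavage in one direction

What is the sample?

Vitreous luster eliminates Galena, Kaolinite, Malachite.
White streak eliminates Augite.
Triclinic crystal system — leaves Kyanite, Plagioclase.
Perfect cleavage in one direction eliminates Plagioclase.
Kyanite is the sole remaining match.

Kyanite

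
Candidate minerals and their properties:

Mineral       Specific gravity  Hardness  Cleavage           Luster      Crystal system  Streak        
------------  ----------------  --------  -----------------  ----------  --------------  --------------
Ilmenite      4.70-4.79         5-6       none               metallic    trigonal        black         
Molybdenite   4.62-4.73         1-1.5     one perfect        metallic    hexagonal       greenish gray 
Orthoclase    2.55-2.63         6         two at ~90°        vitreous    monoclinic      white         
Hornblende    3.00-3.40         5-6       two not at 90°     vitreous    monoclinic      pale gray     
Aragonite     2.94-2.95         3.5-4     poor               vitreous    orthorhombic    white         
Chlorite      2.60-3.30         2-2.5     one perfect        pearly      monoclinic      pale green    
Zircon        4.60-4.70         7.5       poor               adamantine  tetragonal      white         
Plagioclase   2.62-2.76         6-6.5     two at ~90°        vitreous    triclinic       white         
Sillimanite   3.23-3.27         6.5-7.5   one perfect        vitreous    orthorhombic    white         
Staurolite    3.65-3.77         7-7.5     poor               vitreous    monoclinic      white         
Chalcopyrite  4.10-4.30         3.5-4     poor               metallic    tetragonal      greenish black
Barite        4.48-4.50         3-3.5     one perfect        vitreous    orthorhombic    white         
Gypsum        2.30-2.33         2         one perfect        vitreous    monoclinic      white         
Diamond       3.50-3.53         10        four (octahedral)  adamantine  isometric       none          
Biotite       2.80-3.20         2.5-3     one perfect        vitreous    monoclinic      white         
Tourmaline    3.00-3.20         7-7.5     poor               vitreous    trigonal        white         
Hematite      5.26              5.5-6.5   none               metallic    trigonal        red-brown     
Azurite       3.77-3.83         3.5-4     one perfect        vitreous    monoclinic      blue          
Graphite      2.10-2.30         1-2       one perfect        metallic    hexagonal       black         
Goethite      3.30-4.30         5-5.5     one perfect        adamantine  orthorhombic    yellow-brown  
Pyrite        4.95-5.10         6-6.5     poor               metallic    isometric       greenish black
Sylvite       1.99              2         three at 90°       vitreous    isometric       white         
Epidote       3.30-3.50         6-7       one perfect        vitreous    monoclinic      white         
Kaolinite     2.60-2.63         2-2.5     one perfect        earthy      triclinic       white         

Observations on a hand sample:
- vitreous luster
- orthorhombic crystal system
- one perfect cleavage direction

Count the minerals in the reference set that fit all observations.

Vitreous luster — Orthoclase, Hornblende, Aragonite, Plagioclase, Sillimanite, Staurolite, Barite, Gypsum, Biotite, Tourmaline, Azurite, Sylvite, Epidote remain.
Orthorhombic crystal system — leaves Aragonite, Sillimanite, Barite.
One perfect cleavage direction eliminates Aragonite.
Remaining candidates: Barite, Sillimanite.
That is 2 minerals.

2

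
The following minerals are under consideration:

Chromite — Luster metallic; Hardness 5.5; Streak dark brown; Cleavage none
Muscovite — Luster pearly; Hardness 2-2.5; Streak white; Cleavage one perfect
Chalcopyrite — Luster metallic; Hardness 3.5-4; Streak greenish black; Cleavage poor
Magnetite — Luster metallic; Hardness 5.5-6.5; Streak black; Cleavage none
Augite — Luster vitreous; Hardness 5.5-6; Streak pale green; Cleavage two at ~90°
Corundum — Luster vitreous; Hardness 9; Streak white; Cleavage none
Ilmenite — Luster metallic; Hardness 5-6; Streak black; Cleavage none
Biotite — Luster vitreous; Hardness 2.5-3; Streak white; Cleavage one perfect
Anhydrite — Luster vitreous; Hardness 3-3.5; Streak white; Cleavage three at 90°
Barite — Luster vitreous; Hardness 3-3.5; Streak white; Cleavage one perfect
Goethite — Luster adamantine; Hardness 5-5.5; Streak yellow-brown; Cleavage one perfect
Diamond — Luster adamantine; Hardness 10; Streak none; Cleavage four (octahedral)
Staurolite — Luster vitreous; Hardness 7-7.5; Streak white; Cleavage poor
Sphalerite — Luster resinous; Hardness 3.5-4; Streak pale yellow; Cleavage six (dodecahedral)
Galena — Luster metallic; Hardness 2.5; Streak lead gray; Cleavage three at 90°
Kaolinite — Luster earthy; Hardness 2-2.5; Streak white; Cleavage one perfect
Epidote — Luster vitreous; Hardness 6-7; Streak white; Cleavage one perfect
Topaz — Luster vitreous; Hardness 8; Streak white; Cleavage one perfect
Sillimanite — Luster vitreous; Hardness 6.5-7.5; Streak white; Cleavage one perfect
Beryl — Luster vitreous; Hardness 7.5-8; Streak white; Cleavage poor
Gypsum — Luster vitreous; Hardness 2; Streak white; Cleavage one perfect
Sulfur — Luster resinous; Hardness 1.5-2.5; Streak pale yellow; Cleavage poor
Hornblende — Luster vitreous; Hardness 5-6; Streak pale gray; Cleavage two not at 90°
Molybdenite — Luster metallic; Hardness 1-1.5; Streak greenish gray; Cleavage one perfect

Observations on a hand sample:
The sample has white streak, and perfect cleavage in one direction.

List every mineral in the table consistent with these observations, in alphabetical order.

Barite, Biotite, Epidote, Gypsum, Kaolinite, Muscovite, Sillimanite, Topaz

White streak — Muscovite, Corundum, Biotite, Anhydrite, Barite, Staurolite, Kaolinite, Epidote, Topaz, Sillimanite, Beryl, Gypsum remain.
Perfect cleavage in one direction eliminates Corundum, Anhydrite, Staurolite, Beryl.
The minerals that satisfy all observations are Barite, Biotite, Epidote, Gypsum, Kaolinite, Muscovite, Sillimanite, Topaz.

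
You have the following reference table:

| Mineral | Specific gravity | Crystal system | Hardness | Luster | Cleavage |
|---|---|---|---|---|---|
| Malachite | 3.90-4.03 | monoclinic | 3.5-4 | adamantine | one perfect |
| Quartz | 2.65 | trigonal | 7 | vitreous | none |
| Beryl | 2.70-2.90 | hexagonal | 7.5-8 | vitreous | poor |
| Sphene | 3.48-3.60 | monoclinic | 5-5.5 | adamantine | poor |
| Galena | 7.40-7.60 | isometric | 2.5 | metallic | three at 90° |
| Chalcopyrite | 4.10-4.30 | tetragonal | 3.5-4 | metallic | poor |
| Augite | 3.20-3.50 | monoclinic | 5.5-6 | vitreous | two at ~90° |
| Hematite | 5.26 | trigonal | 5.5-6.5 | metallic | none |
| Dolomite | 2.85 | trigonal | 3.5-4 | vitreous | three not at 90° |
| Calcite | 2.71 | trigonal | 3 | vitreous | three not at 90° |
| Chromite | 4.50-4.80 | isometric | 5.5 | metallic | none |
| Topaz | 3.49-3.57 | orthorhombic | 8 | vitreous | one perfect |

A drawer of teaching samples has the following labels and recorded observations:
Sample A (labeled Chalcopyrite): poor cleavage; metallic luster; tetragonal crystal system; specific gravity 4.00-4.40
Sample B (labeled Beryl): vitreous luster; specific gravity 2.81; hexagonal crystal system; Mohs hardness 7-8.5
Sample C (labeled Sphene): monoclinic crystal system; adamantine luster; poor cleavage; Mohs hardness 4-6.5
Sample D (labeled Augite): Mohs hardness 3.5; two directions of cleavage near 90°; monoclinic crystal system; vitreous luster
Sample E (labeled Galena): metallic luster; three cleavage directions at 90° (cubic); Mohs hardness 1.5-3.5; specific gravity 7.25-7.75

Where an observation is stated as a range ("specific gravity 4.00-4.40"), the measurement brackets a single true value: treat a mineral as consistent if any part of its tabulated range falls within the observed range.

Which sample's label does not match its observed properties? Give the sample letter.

Sample A: observations are consistent with Chalcopyrite.
Sample B: observations are consistent with Beryl.
Sample C: observations are consistent with Sphene.
Sample D: Augite has hardness 5.5-6, but the record shows Mohs hardness 3.5 — this label is wrong.
Sample E: observations are consistent with Galena.
The mislabeled specimen is D.

D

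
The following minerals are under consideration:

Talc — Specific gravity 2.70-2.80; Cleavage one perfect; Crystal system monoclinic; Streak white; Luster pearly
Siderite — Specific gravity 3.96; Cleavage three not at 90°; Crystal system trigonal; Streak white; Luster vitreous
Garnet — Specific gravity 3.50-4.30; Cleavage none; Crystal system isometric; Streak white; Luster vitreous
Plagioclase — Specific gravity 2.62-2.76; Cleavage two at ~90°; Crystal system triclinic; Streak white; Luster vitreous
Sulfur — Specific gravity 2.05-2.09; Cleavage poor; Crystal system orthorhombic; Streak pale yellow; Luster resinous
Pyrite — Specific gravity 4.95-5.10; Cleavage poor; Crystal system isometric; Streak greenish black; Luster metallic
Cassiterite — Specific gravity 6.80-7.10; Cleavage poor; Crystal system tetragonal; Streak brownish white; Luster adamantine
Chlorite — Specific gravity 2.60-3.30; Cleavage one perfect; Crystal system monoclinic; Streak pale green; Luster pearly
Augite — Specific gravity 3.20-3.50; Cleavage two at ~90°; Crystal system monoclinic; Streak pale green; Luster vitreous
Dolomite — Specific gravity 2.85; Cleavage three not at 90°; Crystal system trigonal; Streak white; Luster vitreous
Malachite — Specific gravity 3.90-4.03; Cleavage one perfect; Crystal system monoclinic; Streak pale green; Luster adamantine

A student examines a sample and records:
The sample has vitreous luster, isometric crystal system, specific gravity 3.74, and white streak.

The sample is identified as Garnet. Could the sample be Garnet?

Vitreous luster — matches Garnet (vitreous luster).
Isometric crystal system — matches Garnet (isometric system).
Specific gravity 3.74 — matches Garnet (SG 3.50-4.30).
White streak — matches Garnet (white streak).
Nothing contradicts Garnet.

Consistent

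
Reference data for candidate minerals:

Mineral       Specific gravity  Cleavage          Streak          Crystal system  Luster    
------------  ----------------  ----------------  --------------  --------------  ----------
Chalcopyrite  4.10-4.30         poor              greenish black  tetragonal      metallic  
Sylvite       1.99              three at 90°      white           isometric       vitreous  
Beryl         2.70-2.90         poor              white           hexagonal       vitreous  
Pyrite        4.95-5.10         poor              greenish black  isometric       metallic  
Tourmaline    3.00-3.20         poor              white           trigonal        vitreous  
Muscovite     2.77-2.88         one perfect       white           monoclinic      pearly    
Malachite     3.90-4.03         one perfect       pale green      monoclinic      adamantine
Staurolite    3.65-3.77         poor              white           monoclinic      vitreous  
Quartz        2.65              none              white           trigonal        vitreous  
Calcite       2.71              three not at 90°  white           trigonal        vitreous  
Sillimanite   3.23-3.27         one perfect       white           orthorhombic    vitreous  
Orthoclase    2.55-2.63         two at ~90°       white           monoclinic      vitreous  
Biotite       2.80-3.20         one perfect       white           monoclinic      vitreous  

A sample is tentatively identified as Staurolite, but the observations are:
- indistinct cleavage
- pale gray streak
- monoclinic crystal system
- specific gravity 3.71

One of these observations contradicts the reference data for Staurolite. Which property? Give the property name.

streak

Indistinct cleavage: Staurolite has cleavage poor — agrees.
Pale gray streak: Staurolite has white streak — inconsistent.
Monoclinic crystal system: Staurolite has monoclinic system — agrees.
Specific gravity 3.71: Staurolite has SG 3.65-3.77 — agrees.
The streak is the one property that does not fit.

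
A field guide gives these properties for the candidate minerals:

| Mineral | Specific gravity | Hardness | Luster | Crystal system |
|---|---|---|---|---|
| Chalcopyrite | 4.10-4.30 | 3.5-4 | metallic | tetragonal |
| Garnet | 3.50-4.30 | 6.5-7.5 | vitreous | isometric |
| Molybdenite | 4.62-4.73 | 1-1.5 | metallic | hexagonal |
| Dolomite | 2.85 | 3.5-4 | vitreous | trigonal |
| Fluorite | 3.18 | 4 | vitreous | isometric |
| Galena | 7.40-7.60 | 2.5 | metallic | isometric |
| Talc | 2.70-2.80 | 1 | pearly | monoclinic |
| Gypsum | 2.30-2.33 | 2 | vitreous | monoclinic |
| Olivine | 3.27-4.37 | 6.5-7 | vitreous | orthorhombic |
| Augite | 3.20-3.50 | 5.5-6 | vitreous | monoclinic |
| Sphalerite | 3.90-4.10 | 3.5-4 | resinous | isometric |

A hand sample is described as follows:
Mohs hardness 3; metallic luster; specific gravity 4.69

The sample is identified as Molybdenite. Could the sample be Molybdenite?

Inconsistent

Mohs hardness 3 — Molybdenite has hardness 1-1.5; inconsistent.
Metallic luster — fits Molybdenite (metallic luster).
Specific gravity 4.69 — fits Molybdenite (SG 4.62-4.73).
Hardness alone is enough to reject Molybdenite.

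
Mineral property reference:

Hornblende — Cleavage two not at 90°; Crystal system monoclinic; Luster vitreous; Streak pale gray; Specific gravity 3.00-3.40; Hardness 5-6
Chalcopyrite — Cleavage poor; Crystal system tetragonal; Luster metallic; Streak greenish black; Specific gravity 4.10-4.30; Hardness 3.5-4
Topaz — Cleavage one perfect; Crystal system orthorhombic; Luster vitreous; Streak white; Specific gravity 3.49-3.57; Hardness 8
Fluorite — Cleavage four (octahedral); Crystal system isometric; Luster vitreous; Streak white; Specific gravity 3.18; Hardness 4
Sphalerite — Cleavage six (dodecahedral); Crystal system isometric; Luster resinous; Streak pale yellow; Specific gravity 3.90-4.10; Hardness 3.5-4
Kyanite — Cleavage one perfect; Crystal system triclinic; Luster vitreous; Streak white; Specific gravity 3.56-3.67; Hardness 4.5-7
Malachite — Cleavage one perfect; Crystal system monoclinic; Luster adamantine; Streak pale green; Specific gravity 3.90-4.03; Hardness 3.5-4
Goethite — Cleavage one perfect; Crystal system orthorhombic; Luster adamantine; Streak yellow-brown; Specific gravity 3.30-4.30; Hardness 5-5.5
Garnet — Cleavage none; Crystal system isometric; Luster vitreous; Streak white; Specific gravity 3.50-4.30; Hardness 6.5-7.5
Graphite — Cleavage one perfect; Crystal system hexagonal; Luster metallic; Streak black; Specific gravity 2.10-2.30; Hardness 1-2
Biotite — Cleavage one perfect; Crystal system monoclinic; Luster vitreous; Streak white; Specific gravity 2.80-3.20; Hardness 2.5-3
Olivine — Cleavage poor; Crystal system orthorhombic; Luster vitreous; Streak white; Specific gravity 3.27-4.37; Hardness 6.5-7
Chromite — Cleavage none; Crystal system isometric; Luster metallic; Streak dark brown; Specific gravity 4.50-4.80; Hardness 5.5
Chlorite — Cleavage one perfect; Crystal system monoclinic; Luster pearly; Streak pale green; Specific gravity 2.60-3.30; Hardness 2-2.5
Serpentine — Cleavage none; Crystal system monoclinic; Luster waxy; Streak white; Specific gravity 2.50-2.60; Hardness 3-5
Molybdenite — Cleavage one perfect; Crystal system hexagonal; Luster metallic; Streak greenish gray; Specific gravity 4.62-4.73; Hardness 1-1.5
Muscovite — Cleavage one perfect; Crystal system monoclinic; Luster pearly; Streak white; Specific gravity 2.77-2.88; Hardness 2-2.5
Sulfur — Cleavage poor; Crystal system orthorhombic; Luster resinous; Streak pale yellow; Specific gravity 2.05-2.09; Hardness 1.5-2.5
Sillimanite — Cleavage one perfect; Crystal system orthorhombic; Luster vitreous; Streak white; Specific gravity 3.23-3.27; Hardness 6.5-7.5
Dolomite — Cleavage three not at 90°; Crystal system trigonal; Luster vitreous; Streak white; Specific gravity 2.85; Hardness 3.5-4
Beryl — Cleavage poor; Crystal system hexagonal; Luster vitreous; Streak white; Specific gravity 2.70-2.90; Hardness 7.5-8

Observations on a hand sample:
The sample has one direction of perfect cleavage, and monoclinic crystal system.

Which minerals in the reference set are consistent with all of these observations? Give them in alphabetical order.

One direction of perfect cleavage: Topaz, Kyanite, Malachite, Goethite, Graphite, Biotite, Chlorite, Molybdenite, Muscovite, Sillimanite remain.
Monoclinic crystal system: narrows the field to Malachite, Biotite, Chlorite, Muscovite.
The minerals that satisfy all observations are Biotite, Chlorite, Malachite, Muscovite.

Biotite, Chlorite, Malachite, Muscovite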